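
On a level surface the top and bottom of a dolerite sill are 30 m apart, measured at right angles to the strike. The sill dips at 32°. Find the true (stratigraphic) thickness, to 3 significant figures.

15.9 m

True thickness t = w · sin(dip) = 30 × sin 32°
t = 30 × 0.5299 = 15.898 m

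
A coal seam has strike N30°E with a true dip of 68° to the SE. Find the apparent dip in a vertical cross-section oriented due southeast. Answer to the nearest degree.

The section lies 75° from the strike.
tan(apparent dip) = tan 68° · sin 75° = 2.3908
α = arctan(2.3908) = 67.30°

67°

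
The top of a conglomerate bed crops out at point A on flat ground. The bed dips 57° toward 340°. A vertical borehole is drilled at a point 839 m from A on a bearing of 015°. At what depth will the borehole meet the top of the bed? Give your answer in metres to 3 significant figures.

1060 m

The hole lies 35° from the dip direction, so the down-dip offset is 839 × cos 35° = 687.27 m.
Depth = down-dip offset × tan(dip) = 687.27 × tan 57° = 687.27 × 1.5399
Depth = 1058.30 m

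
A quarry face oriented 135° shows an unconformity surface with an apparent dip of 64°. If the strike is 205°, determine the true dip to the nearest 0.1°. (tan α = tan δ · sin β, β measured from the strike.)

The section is 70° from the strike.
tan δ = tan α / sin β = tan 64° / sin 70° = 2.0503 / 0.9397 = 2.1819
true dip = arctan 2.1819 = 65.38°

65.4°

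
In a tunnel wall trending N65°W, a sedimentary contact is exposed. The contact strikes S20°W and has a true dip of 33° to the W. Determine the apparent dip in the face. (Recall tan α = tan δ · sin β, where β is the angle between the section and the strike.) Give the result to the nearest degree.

The strike is S20°W and the section trends N65°W; the acute angle between them is β = 85°.
tan(apparent dip) = tan 33° · sin 85° = 0.6469
α = arctan(0.6469) = 32.90°

33°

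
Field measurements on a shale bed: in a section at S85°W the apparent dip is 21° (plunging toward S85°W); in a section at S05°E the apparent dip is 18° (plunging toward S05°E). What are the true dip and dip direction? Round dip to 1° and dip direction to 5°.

true dip 27°, dip direction 225°

Represent each trace as a vector plunging at its apparent dip toward its trend (east-north-up frame): v₁ = (-0.930, -0.081, -0.358), v₂ = (0.083, -0.947, -0.309).
n = v₁ × v₂ = (-0.314, -0.317, 0.888) (taken with n_z > 0).
tan δ = √(n_x²+n_y²)/n_z = 0.447/0.888, so δ = 26.7°.
Dip direction = atan2(-0.314, -0.317) = 225° (azimuth of n's horizontal projection).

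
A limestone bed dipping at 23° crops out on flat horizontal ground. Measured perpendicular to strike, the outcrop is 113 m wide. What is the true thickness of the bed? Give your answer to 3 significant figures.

True thickness t = w · sin(dip) = 113 × sin 23°
t = 113 × 0.3907 = 44.153 m

44.2 m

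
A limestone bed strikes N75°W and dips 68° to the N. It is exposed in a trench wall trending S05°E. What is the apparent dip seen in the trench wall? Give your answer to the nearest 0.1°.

The strike is N75°W and the section trends S05°E; the acute angle between them is β = 70°.
tan(apparent dip) = tan 68° · sin 70° = 2.3258
apparent dip = arctan 2.3258 = 66.73°

66.7°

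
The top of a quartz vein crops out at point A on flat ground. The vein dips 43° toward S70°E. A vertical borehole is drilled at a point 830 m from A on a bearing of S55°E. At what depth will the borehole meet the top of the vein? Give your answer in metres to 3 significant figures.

The hole lies 15° from the dip direction, so the down-dip offset is 830 × cos 15° = 801.72 m.
Depth = down-dip offset × tan(dip) = 801.72 × tan 43° = 801.72 × 0.9325
Depth = 747.61 m

748 m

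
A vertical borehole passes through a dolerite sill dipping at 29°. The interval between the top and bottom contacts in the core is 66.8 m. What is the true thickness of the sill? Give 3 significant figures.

True thickness t = h · cos(dip) = 66.8 × cos 29°
t = 66.8 × 0.8746 = 58.425 m

58.4 m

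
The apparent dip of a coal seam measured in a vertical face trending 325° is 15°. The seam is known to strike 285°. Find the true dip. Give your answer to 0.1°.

The section is 40° from the strike.
tan δ = tan α / sin β = tan 15° / sin 40° = 0.2679 / 0.6428 = 0.4169
δ = arctan(0.4169) = 22.63°

22.6°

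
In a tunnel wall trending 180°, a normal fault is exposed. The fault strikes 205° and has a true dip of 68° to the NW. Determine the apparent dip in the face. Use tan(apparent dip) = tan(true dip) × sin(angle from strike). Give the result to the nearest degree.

Angle between strike (205°) and section (180°): β = 25°.
tan α = tan 68° × sin 25° = 2.4751 × 0.4226 = 1.0460
α = arctan(1.0460) = 46.29°

46°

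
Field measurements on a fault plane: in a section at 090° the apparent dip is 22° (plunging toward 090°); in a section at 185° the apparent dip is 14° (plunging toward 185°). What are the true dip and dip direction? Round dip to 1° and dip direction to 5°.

Represent each trace as a vector plunging at its apparent dip toward its trend (east-north-up frame): v₁ = (0.927, 0.000, -0.375), v₂ = (-0.085, -0.967, -0.242).
n = v₁ × v₂ = (0.362, -0.256, 0.896) (taken with n_z > 0).
Dip δ = arctan(|n_h|/n_z) = arctan(0.443/0.896) = 26.3°.
Dip direction = atan2(0.362, -0.256) = 125° (azimuth of n's horizontal projection).

true dip 26°, dip direction 125°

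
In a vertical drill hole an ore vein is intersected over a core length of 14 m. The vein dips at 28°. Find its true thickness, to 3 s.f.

True thickness t = h · cos(dip) = 14 × cos 28°
t = 14 × 0.8829 = 12.361 m

12.4 m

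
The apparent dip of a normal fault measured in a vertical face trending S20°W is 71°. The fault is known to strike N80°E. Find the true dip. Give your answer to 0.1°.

73.4°

β = acute angle between strike N80°E and section S20°W = 60°.
tan δ = tan α / sin β = tan 71° / sin 60° = 2.9042 / 0.8660 = 3.3535
true dip = arctan 3.3535 = 73.40°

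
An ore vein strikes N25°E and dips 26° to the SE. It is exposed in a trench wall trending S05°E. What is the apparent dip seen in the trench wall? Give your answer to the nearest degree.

Angle between strike (N25°E) and section (S05°E): β = 30°.
tan(apparent dip) = tan 26° · sin 30° = 0.2439
α = arctan(0.2439) = 13.71°

14°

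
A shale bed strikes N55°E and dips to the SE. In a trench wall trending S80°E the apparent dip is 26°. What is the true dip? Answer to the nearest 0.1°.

34.6°

The section is 45° from the strike.
tan(true dip) = tan 26° / sin 45° = 0.6898
δ = arctan(0.6898) = 34.60°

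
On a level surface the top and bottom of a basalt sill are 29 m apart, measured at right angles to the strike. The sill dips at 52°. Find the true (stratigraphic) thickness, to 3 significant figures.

22.9 m

True thickness t = w · sin(dip) = 29 × sin 52°
t = 29 × 0.7880 = 22.852 m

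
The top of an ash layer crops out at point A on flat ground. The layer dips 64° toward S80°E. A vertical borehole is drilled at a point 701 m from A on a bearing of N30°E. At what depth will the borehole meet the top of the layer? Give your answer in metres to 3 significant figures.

The hole lies 70° from the dip direction, so the down-dip offset is 701 × cos 70° = 239.76 m.
Depth = down-dip offset × tan(dip) = 239.76 × tan 64° = 239.76 × 2.0503
Depth = 491.57 m

492 m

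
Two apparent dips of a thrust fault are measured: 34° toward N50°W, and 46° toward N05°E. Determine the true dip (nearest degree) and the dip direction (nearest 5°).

Each apparent-dip line lies in the plane. As unit vectors (x east, y north, z up), v₁ plunges 34°→N50°W and v₂ plunges 46°→N05°E.
Cross product v₁ × v₂ gives the pole to the plane: n ∝ (-0.004, 0.491, 0.472).
Dip δ = arctan(|n_h|/n_z) = arctan(0.491/0.472) = 46.1°.
Dip direction = atan2(-0.004, 0.491) = 360° (azimuth of n's horizontal projection).

true dip 46°, dip direction 000°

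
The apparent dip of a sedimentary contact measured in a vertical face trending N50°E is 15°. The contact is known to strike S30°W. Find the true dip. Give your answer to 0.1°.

38.1°

β = acute angle between strike S30°W and section N50°E = 20°.
tan δ = tan α / sin β = tan 15° / sin 20° = 0.2679 / 0.3420 = 0.7834
δ = arctan(0.7834) = 38.08°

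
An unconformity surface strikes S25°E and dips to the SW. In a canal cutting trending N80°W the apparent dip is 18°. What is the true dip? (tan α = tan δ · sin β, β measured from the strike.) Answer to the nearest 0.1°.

β = acute angle between strike S25°E and section N80°W = 55°.
tan δ = tan α / sin β = tan 18° / sin 55° = 0.3249 / 0.8192 = 0.3967
true dip = arctan 0.3967 = 21.64°

21.6°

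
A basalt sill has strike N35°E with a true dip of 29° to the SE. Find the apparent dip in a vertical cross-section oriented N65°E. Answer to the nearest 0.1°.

The section lies 30° from the strike.
tan(apparent dip) = tan 29° · sin 30° = 0.2772
α = arctan(0.2772) = 15.49°

15.5°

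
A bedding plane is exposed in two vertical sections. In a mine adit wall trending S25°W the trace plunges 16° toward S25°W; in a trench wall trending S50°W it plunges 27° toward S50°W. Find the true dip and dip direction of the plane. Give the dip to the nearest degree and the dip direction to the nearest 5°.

Each apparent-dip line lies in the plane. As unit vectors (x east, y north, z up), v₁ plunges 16°→S25°W and v₂ plunges 27°→S50°W.
Cross product v₁ × v₂ gives the pole to the plane: n ∝ (-0.238, -0.004, 0.362).
True dip = arccos(n_z / |n|) = arccos(0.8359) = 33.3°.
Dip direction = atan2(-0.238, -0.004) = 269° (azimuth of n's horizontal projection).

true dip 33°, dip direction 270°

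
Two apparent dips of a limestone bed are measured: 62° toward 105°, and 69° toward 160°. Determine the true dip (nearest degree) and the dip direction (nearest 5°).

The two traces are lines in the plane: v₁ = (sin 105°·cos 62°, cos 105°·cos 62°, −sin 62°), v₂ = (sin 160°·cos 69°, cos 160°·cos 69°, −sin 69°).
n = v₁ × v₂ = (0.184, -0.315, 0.138) (taken with n_z > 0).
tan δ = √(n_x²+n_y²)/n_z = 0.365/0.138, so δ = 69.3°.
Dip direction = azimuth of (n_x, n_y) = atan2(0.184, -0.315) = 150°.

true dip 69°, dip direction 150°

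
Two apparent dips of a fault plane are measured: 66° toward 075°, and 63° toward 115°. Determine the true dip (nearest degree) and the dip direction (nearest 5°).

true dip 66°, dip direction 085°

Represent each trace as a vector plunging at its apparent dip toward its trend (east-north-up frame): v₁ = (0.393, 0.105, -0.914), v₂ = (0.411, -0.192, -0.891).
n = v₁ × v₂ = (0.269, 0.026, 0.119) (taken with n_z > 0).
True dip = arccos(n_z / |n|) = arccos(0.4020) = 66.3°.
Dip direction = azimuth of (n_x, n_y) = atan2(0.269, 0.026) = 85°.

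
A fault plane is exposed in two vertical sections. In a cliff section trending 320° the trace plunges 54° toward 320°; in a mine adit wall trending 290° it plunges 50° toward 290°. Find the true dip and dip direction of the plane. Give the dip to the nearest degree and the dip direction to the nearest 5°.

Each apparent-dip line lies in the plane. As unit vectors (x east, y north, z up), v₁ plunges 54°→320° and v₂ plunges 50°→290°.
n = v₁ × v₂ = (-0.167, 0.199, 0.189) (taken with n_z > 0).
Dip δ = arctan(|n_h|/n_z) = arctan(0.260/0.189) = 54.0°.
The horizontal component of n points toward azimuth atan2(n_x, n_y) = 320°, the dip direction.

true dip 54°, dip direction 320°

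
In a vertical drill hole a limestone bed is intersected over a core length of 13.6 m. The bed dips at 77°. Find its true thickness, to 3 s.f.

3.06 m

True thickness t = h · cos(dip) = 13.6 × cos 77°
t = 13.6 × 0.2250 = 3.059 m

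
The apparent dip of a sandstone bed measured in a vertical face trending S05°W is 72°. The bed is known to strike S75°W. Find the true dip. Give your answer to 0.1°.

73.0°

β = acute angle between strike S75°W and section S05°W = 70°.
tan δ = tan α / sin β = tan 72° / sin 70° = 3.0777 / 0.9397 = 3.2752
true dip = arctan 3.2752 = 73.02°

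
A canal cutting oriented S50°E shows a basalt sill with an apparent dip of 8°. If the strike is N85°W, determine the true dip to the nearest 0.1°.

13.8°

β = acute angle between strike N85°W and section S50°E = 35°.
tan δ = tan α / sin β = tan 8° / sin 35° = 0.1405 / 0.5736 = 0.2450
δ = arctan(0.2450) = 13.77°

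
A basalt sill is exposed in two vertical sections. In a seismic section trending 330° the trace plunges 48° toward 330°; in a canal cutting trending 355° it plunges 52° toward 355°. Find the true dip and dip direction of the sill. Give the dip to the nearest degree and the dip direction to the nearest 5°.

Represent each trace as a vector plunging at its apparent dip toward its trend (east-north-up frame): v₁ = (-0.335, 0.579, -0.743), v₂ = (-0.054, 0.613, -0.788).
n = v₁ × v₂ = (0.001, 0.224, 0.174) (taken with n_z > 0).
Dip δ = arctan(|n_h|/n_z) = arctan(0.224/0.174) = 52.1°.
Dip direction = atan2(0.001, 0.224) = 0° (azimuth of n's horizontal projection).

true dip 52°, dip direction 000°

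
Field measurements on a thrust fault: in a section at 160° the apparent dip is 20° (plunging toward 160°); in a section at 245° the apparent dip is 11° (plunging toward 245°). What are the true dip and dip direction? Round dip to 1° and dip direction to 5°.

true dip 22°, dip direction 185°

The two traces are lines in the plane: v₁ = (sin 160°·cos 20°, cos 160°·cos 20°, −sin 20°), v₂ = (sin 245°·cos 11°, cos 245°·cos 11°, −sin 11°).
The plane normal is n = v₁ × v₂ ∝ (-0.027, -0.366, 0.919).
True dip = arccos(n_z / |n|) = arccos(0.9288) = 21.7°.
The horizontal component of n points toward azimuth atan2(n_x, n_y) = 184°, the dip direction.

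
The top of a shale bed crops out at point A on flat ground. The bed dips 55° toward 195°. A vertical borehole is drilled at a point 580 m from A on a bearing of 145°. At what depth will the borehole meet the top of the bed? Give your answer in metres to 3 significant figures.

The hole lies 50° from the dip direction, so the down-dip offset is 580 × cos 50° = 372.82 m.
Depth = down-dip offset × tan(dip) = 372.82 × tan 55° = 372.82 × 1.4281
Depth = 532.44 m

532 m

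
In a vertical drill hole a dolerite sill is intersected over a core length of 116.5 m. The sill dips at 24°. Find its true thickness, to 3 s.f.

True thickness t = h · cos(dip) = 116.5 × cos 24°
t = 116.5 × 0.9135 = 106.428 m

106 m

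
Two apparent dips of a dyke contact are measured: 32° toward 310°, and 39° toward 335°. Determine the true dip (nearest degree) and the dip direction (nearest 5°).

The two traces are lines in the plane: v₁ = (sin 310°·cos 32°, cos 310°·cos 32°, −sin 32°), v₂ = (sin 335°·cos 39°, cos 335°·cos 39°, −sin 39°).
The plane normal is n = v₁ × v₂ ∝ (-0.030, 0.235, 0.279).
Dip δ = arctan(|n_h|/n_z) = arctan(0.237/0.279) = 40.4°.
Dip direction = azimuth of (n_x, n_y) = atan2(-0.030, 0.235) = 353°.

true dip 40°, dip direction 355°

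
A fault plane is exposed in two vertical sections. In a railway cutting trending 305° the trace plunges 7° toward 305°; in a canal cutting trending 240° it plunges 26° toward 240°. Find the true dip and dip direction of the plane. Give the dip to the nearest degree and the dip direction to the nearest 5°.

true dip 26°, dip direction 230°

The two traces are lines in the plane: v₁ = (sin 305°·cos 7°, cos 305°·cos 7°, −sin 7°), v₂ = (sin 240°·cos 26°, cos 240°·cos 26°, −sin 26°).
n = v₁ × v₂ = (-0.304, -0.262, 0.809) (taken with n_z > 0).
tan δ = √(n_x²+n_y²)/n_z = 0.401/0.809, so δ = 26.4°.
Dip direction = azimuth of (n_x, n_y) = atan2(-0.304, -0.262) = 229°.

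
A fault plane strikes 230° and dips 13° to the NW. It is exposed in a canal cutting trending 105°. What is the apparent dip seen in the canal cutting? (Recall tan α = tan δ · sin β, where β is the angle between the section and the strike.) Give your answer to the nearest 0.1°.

The section lies 55° from the strike.
tan α = tan 13° × sin 55° = 0.2309 × 0.8192 = 0.1891
apparent dip = arctan 0.1891 = 10.71°

10.7°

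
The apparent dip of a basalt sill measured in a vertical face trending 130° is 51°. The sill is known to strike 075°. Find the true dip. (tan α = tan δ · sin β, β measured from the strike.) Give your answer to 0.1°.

56.4°

β = acute angle between strike 075° and section 130° = 55°.
tan(true dip) = tan 51° / sin 55° = 1.5075
δ = arctan(1.5075) = 56.44°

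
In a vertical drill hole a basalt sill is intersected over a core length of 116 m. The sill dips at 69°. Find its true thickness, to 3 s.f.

41.6 m

True thickness t = h · cos(dip) = 116 × cos 69°
t = 116 × 0.3584 = 41.571 m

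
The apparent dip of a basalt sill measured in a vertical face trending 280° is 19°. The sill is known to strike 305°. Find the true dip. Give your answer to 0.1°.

39.2°

β = acute angle between strike 305° and section 280° = 25°.
tan δ = tan α / sin β = tan 19° / sin 25° = 0.3443 / 0.4226 = 0.8147
δ = arctan(0.8147) = 39.17°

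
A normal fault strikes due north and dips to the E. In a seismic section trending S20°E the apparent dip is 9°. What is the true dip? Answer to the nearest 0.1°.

β = acute angle between strike due north and section S20°E = 20°.
tan(true dip) = tan 9° / sin 20° = 0.4631
δ = arctan(0.4631) = 24.85°

24.8°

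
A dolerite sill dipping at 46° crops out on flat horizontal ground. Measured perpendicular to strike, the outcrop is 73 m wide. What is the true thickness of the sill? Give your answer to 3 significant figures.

True thickness t = w · sin(dip) = 73 × sin 46°
t = 73 × 0.7193 = 52.512 m

52.5 m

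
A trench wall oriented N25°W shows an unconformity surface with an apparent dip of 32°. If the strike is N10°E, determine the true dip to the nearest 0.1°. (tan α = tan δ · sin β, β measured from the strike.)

47.5°

β = acute angle between strike N10°E and section N25°W = 35°.
tan δ = tan α / sin β = tan 32° / sin 35° = 0.6249 / 0.5736 = 1.0894
δ = arctan(1.0894) = 47.45°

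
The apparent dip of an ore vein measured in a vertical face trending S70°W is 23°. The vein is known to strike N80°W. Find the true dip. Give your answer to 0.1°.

40.3°

The section is 30° from the strike.
tan(true dip) = tan 23° / sin 30° = 0.8489
δ = arctan(0.8489) = 40.33°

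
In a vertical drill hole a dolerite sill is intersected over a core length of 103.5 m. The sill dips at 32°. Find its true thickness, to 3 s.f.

True thickness t = h · cos(dip) = 103.5 × cos 32°
t = 103.5 × 0.8480 = 87.773 m

87.8 m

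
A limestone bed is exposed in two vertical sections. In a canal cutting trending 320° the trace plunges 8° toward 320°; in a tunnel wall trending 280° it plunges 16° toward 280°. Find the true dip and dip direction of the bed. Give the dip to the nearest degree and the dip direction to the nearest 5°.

true dip 17°, dip direction 255°

The two traces are lines in the plane: v₁ = (sin 320°·cos 8°, cos 320°·cos 8°, −sin 8°), v₂ = (sin 280°·cos 16°, cos 280°·cos 16°, −sin 16°).
The plane normal is n = v₁ × v₂ ∝ (-0.186, -0.044, 0.612).
tan δ = √(n_x²+n_y²)/n_z = 0.191/0.612, so δ = 17.3°.
The horizontal component of n points toward azimuth atan2(n_x, n_y) = 257°, the dip direction.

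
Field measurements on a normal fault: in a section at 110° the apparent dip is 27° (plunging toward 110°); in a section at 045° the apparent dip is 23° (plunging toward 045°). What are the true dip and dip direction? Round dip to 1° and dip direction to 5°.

true dip 29°, dip direction 085°

The two traces are lines in the plane: v₁ = (sin 110°·cos 27°, cos 110°·cos 27°, −sin 27°), v₂ = (sin 45°·cos 23°, cos 45°·cos 23°, −sin 23°).
The plane normal is n = v₁ × v₂ ∝ (0.415, 0.032, 0.743).
Dip δ = arctan(|n_h|/n_z) = arctan(0.416/0.743) = 29.2°.
The horizontal component of n points toward azimuth atan2(n_x, n_y) = 86°, the dip direction.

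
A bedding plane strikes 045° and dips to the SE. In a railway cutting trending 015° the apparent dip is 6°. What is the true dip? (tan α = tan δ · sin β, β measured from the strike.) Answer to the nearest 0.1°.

The section is 30° from the strike.
tan δ = tan α / sin β = tan 6° / sin 30° = 0.1051 / 0.5000 = 0.2102
true dip = arctan 0.2102 = 11.87°

11.9°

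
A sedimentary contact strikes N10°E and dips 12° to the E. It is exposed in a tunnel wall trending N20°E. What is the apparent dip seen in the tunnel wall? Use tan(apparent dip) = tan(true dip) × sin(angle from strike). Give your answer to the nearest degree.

2°

Angle between strike (N10°E) and section (N20°E): β = 10°.
tan α = tan 12° × sin 10° = 0.2126 × 0.1736 = 0.0369
α = arctan(0.0369) = 2.11°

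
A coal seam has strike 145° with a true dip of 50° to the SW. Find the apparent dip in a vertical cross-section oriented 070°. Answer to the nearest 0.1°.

49.0°

The section lies 75° from the strike.
tan(apparent dip) = tan 50° · sin 75° = 1.1511
apparent dip = arctan 1.1511 = 49.02°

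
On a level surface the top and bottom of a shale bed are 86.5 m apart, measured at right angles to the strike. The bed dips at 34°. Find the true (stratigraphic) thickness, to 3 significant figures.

48.4 m

True thickness t = w · sin(dip) = 86.5 × sin 34°
t = 86.5 × 0.5592 = 48.370 m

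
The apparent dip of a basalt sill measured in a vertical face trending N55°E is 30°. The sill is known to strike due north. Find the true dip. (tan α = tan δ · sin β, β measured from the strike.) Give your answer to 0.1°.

The section is 55° from the strike.
tan(true dip) = tan 30° / sin 55° = 0.7048
true dip = arctan 0.7048 = 35.18°

35.2°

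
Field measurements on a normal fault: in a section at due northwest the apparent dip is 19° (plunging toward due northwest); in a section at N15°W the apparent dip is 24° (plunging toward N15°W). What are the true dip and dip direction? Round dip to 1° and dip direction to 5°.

Each apparent-dip line lies in the plane. As unit vectors (x east, y north, z up), v₁ plunges 19°→due northwest and v₂ plunges 24°→N15°W.
n = v₁ × v₂ = (-0.015, 0.195, 0.432) (taken with n_z > 0).
True dip = arccos(n_z / |n|) = arccos(0.9110) = 24.4°.
Dip direction = azimuth of (n_x, n_y) = atan2(-0.015, 0.195) = 355°.

true dip 24°, dip direction 355°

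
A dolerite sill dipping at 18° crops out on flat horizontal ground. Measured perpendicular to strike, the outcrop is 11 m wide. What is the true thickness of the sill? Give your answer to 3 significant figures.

3.40 m

True thickness t = w · sin(dip) = 11 × sin 18°
t = 11 × 0.3090 = 3.399 m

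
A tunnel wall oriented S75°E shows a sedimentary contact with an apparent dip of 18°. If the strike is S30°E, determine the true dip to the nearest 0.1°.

24.7°

The section is 45° from the strike.
tan δ = tan α / sin β = tan 18° / sin 45° = 0.3249 / 0.7071 = 0.4595
true dip = arctan 0.4595 = 24.68°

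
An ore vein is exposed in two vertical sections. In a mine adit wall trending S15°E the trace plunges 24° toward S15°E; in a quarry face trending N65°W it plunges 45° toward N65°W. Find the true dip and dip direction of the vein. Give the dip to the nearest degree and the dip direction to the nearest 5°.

Each apparent-dip line lies in the plane. As unit vectors (x east, y north, z up), v₁ plunges 24°→S15°E and v₂ plunges 45°→N65°W.
n = v₁ × v₂ = (-0.746, -0.428, 0.495) (taken with n_z > 0).
True dip = arccos(n_z / |n|) = arccos(0.4989) = 60.1°.
Dip direction = atan2(-0.746, -0.428) = 240° (azimuth of n's horizontal projection).

true dip 60°, dip direction 240°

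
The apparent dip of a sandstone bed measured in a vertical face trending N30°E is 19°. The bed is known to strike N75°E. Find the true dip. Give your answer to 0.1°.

The section is 45° from the strike.
tan δ = tan α / sin β = tan 19° / sin 45° = 0.3443 / 0.7071 = 0.4870
δ = arctan(0.4870) = 25.96°

26.0°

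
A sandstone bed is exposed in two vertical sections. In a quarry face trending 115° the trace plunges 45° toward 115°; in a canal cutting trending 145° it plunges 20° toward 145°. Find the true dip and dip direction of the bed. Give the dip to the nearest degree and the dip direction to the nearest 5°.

true dip 55°, dip direction 070°

Represent each trace as a vector plunging at its apparent dip toward its trend (east-north-up frame): v₁ = (0.641, -0.299, -0.707), v₂ = (0.539, -0.770, -0.342).
n = v₁ × v₂ = (0.442, 0.162, 0.332) (taken with n_z > 0).
Dip δ = arctan(|n_h|/n_z) = arctan(0.471/0.332) = 54.8°.
Dip direction = atan2(0.442, 0.162) = 70° (azimuth of n's horizontal projection).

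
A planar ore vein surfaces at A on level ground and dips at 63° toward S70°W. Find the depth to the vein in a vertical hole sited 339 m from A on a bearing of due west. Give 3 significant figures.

625 m

The hole lies 20° from the dip direction, so the down-dip offset is 339 × cos 20° = 318.56 m.
Depth = down-dip offset × tan(dip) = 318.56 × tan 63° = 318.56 × 1.9626
Depth = 625.20 m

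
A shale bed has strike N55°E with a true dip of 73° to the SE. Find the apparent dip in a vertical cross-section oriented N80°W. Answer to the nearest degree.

The strike is N55°E and the section trends N80°W; the acute angle between them is β = 45°.
tan α = tan 73° × sin 45° = 3.2709 × 0.7071 = 2.3128
α = arctan(2.3128) = 66.62°

67°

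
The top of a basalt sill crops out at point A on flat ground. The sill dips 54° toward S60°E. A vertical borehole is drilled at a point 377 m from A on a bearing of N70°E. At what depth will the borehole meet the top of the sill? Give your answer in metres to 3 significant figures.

334 m

The hole lies 50° from the dip direction, so the down-dip offset is 377 × cos 50° = 242.33 m.
Depth = down-dip offset × tan(dip) = 242.33 × tan 54° = 242.33 × 1.3764
Depth = 333.54 m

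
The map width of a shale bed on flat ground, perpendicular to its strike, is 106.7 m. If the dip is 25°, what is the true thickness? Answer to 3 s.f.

45.1 m

True thickness t = w · sin(dip) = 106.7 × sin 25°
t = 106.7 × 0.4226 = 45.093 m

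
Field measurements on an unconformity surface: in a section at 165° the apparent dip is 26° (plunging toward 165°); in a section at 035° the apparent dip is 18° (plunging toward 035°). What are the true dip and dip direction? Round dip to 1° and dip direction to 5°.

Represent each trace as a vector plunging at its apparent dip toward its trend (east-north-up frame): v₁ = (0.233, -0.868, -0.438), v₂ = (0.546, 0.779, -0.309).
n = v₁ × v₂ = (0.610, -0.167, 0.655) (taken with n_z > 0).
tan δ = √(n_x²+n_y²)/n_z = 0.632/0.655, so δ = 44.0°.
Dip direction = atan2(0.610, -0.167) = 105° (azimuth of n's horizontal projection).

true dip 44°, dip direction 105°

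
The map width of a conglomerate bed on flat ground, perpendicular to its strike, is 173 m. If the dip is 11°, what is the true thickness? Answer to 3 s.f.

True thickness t = w · sin(dip) = 173 × sin 11°
t = 173 × 0.1908 = 33.010 m

33.0 m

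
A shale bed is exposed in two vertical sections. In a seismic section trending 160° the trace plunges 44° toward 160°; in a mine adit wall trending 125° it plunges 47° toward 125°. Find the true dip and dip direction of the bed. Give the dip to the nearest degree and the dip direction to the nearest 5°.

true dip 47°, dip direction 135°

The two traces are lines in the plane: v₁ = (sin 160°·cos 44°, cos 160°·cos 44°, −sin 44°), v₂ = (sin 125°·cos 47°, cos 125°·cos 47°, −sin 47°).
Cross product v₁ × v₂ gives the pole to the plane: n ∝ (0.223, -0.208, 0.281).
True dip = arccos(n_z / |n|) = arccos(0.6784) = 47.3°.
Dip direction = azimuth of (n_x, n_y) = atan2(0.223, -0.208) = 133°.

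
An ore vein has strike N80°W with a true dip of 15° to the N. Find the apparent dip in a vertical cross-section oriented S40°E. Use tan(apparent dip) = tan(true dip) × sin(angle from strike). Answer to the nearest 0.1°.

9.8°

Angle between strike (N80°W) and section (S40°E): β = 40°.
tan α = tan 15° × sin 40° = 0.2679 × 0.6428 = 0.1722
apparent dip = arctan 0.1722 = 9.77°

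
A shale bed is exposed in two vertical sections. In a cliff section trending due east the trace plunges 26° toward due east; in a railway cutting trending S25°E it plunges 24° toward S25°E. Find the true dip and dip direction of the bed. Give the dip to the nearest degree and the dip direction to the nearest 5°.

Represent each trace as a vector plunging at its apparent dip toward its trend (east-north-up frame): v₁ = (0.899, 0.000, -0.438), v₂ = (0.386, -0.828, -0.407).
n = v₁ × v₂ = (0.363, -0.196, 0.744) (taken with n_z > 0).
True dip = arccos(n_z / |n|) = arccos(0.8745) = 29.0°.
Dip direction = azimuth of (n_x, n_y) = atan2(0.363, -0.196) = 118°.

true dip 29°, dip direction 120°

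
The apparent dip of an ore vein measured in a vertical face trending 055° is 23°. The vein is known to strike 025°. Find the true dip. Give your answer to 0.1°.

β = acute angle between strike 025° and section 055° = 30°.
tan δ = tan α / sin β = tan 23° / sin 30° = 0.4245 / 0.5000 = 0.8489
true dip = arctan 0.8489 = 40.33°

40.3°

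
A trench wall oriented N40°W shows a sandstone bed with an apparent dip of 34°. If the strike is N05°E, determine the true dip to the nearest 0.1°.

β = acute angle between strike N05°E and section N40°W = 45°.
tan δ = tan α / sin β = tan 34° / sin 45° = 0.6745 / 0.7071 = 0.9539
δ = arctan(0.9539) = 43.65°

43.6°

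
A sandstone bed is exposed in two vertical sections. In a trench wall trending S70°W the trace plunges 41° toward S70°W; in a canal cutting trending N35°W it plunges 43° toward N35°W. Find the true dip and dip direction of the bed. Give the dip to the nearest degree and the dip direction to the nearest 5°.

true dip 49°, dip direction 290°

Each apparent-dip line lies in the plane. As unit vectors (x east, y north, z up), v₁ plunges 41°→S70°W and v₂ plunges 43°→N35°W.
Cross product v₁ × v₂ gives the pole to the plane: n ∝ (-0.569, 0.208, 0.533).
tan δ = √(n_x²+n_y²)/n_z = 0.606/0.533, so δ = 48.7°.
The horizontal component of n points toward azimuth atan2(n_x, n_y) = 290°, the dip direction.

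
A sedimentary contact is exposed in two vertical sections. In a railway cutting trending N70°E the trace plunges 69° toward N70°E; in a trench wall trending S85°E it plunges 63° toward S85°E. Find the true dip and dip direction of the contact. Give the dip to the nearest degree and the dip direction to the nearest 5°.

Represent each trace as a vector plunging at its apparent dip toward its trend (east-north-up frame): v₁ = (0.337, 0.123, -0.934), v₂ = (0.452, -0.040, -0.891).
n = v₁ × v₂ = (0.146, 0.122, 0.069) (taken with n_z > 0).
tan δ = √(n_x²+n_y²)/n_z = 0.190/0.069, so δ = 70.2°.
Dip direction = azimuth of (n_x, n_y) = atan2(0.146, 0.122) = 50°.

true dip 70°, dip direction 050°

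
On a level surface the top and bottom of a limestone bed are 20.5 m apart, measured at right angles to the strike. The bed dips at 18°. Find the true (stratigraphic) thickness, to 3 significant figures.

True thickness t = w · sin(dip) = 20.5 × sin 18°
t = 20.5 × 0.3090 = 6.335 m

6.33 m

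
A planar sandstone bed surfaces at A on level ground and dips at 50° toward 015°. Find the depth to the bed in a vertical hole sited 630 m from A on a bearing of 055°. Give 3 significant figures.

The hole lies 40° from the dip direction, so the down-dip offset is 630 × cos 40° = 482.61 m.
Depth = down-dip offset × tan(dip) = 482.61 × tan 50° = 482.61 × 1.1918
Depth = 575.15 m

575 m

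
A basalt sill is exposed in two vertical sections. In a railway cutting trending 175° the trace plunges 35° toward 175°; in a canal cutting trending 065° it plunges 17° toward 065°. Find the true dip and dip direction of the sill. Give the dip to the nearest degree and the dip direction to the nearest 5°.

Represent each trace as a vector plunging at its apparent dip toward its trend (east-north-up frame): v₁ = (0.071, -0.816, -0.574), v₂ = (0.867, 0.404, -0.292).
n = v₁ × v₂ = (0.470, -0.476, 0.736) (taken with n_z > 0).
tan δ = √(n_x²+n_y²)/n_z = 0.669/0.736, so δ = 42.3°.
Dip direction = azimuth of (n_x, n_y) = atan2(0.470, -0.476) = 135°.

true dip 42°, dip direction 135°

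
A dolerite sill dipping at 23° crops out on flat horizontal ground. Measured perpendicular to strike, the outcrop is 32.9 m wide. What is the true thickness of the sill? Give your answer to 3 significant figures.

True thickness t = w · sin(dip) = 32.9 × sin 23°
t = 32.9 × 0.3907 = 12.855 m

12.9 m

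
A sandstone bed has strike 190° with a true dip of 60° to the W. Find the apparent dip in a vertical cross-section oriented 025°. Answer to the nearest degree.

Angle between strike (190°) and section (025°): β = 15°.
tan(apparent dip) = tan 60° · sin 15° = 0.4483
apparent dip = arctan 0.4483 = 24.15°

24°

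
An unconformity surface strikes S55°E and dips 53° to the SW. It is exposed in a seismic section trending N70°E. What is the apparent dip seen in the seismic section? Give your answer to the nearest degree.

47°

The strike is S55°E and the section trends N70°E; the acute angle between them is β = 55°.
tan α = tan 53° × sin 55° = 1.3270 × 0.8192 = 1.0871
α = arctan(1.0871) = 47.39°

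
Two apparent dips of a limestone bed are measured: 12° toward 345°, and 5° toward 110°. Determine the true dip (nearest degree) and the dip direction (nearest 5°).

true dip 18°, dip direction 035°

The two traces are lines in the plane: v₁ = (sin 345°·cos 12°, cos 345°·cos 12°, −sin 12°), v₂ = (sin 110°·cos 5°, cos 110°·cos 5°, −sin 5°).
n = v₁ × v₂ = (0.153, 0.217, 0.798) (taken with n_z > 0).
Dip δ = arctan(|n_h|/n_z) = arctan(0.265/0.798) = 18.4°.
The horizontal component of n points toward azimuth atan2(n_x, n_y) = 35°, the dip direction.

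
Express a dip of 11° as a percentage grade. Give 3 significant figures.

19.4%

grade % = 100 × tan 11° = 100 × 0.1944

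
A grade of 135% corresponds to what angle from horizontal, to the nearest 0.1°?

53.5°

tan θ = 135/100 = 1.3500
θ = arctan(1.3500) = 53.47°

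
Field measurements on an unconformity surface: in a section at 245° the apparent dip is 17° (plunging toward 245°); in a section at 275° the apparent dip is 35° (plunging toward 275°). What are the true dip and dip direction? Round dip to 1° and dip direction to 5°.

The two traces are lines in the plane: v₁ = (sin 245°·cos 17°, cos 245°·cos 17°, −sin 17°), v₂ = (sin 275°·cos 35°, cos 275°·cos 35°, −sin 35°).
The plane normal is n = v₁ × v₂ ∝ (-0.253, 0.259, 0.392).
Dip δ = arctan(|n_h|/n_z) = arctan(0.362/0.392) = 42.7°.
Dip direction = azimuth of (n_x, n_y) = atan2(-0.253, 0.259) = 316°.

true dip 43°, dip direction 315°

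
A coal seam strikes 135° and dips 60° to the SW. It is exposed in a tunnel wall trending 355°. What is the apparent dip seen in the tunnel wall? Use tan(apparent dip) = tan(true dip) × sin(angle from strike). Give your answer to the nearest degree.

The strike is 135° and the section trends 355°; the acute angle between them is β = 40°.
tan(apparent dip) = tan 60° · sin 40° = 1.1133
α = arctan(1.1133) = 48.07°

48°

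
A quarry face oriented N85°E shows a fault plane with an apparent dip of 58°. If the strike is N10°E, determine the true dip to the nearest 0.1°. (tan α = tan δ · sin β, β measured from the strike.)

58.9°

β = acute angle between strike N10°E and section N85°E = 75°.
tan(true dip) = tan 58° / sin 75° = 1.6568
true dip = arctan 1.6568 = 58.89°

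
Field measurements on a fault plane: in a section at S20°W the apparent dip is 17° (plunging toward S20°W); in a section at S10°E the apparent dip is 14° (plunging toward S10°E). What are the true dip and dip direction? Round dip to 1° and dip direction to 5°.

true dip 17°, dip direction 205°

Represent each trace as a vector plunging at its apparent dip toward its trend (east-north-up frame): v₁ = (-0.327, -0.899, -0.292), v₂ = (0.168, -0.956, -0.242).
The plane normal is n = v₁ × v₂ ∝ (-0.062, -0.128, 0.464).
tan δ = √(n_x²+n_y²)/n_z = 0.143/0.464, so δ = 17.1°.
Dip direction = azimuth of (n_x, n_y) = atan2(-0.062, -0.128) = 206°.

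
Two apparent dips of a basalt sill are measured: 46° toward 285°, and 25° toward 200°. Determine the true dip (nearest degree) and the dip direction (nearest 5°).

Each apparent-dip line lies in the plane. As unit vectors (x east, y north, z up), v₁ plunges 46°→285° and v₂ plunges 25°→200°.
The plane normal is n = v₁ × v₂ ∝ (-0.689, -0.061, 0.627).
True dip = arccos(n_z / |n|) = arccos(0.6719) = 47.8°.
Dip direction = azimuth of (n_x, n_y) = atan2(-0.689, -0.061) = 265°.

true dip 48°, dip direction 265°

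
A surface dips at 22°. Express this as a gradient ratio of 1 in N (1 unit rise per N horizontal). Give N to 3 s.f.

1 in 2.48

1 : N means tan θ = 1/N, so N = 1/tan 22° = 1/0.4040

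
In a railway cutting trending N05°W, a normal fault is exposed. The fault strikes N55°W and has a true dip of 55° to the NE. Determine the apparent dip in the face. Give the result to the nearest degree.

The strike is N55°W and the section trends N05°W; the acute angle between them is β = 50°.
tan α = tan 55° × sin 50° = 1.4281 × 0.7660 = 1.0940
α = arctan(1.0940) = 47.57°

48°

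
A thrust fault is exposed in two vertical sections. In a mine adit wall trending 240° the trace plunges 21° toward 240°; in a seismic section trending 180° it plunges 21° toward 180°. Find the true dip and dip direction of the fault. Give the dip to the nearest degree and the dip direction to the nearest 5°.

The two traces are lines in the plane: v₁ = (sin 240°·cos 21°, cos 240°·cos 21°, −sin 21°), v₂ = (sin 180°·cos 21°, cos 180°·cos 21°, −sin 21°).
n = v₁ × v₂ = (-0.167, -0.290, 0.755) (taken with n_z > 0).
tan δ = √(n_x²+n_y²)/n_z = 0.335/0.755, so δ = 23.9°.
Dip direction = atan2(-0.167, -0.290) = 210° (azimuth of n's horizontal projection).

true dip 24°, dip direction 210°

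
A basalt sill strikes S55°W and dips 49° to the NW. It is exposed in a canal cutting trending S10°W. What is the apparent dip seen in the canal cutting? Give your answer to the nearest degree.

39°

Angle between strike (S55°W) and section (S10°W): β = 45°.
tan(apparent dip) = tan 49° · sin 45° = 0.8134
apparent dip = arctan 0.8134 = 39.13°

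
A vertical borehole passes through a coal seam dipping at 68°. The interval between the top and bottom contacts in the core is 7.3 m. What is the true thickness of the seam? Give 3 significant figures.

2.73 m

True thickness t = h · cos(dip) = 7.3 × cos 68°
t = 7.3 × 0.3746 = 2.735 m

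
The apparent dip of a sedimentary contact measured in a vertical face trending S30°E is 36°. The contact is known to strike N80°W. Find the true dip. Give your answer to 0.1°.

The section is 50° from the strike.
tan(true dip) = tan 36° / sin 50° = 0.9484
δ = arctan(0.9484) = 43.48°

43.5°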